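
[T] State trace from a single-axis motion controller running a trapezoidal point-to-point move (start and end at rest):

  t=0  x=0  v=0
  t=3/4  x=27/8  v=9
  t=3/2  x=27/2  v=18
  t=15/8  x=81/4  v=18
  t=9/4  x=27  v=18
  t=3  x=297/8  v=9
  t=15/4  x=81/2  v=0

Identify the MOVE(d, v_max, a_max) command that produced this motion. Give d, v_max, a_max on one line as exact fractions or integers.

final state: t=15/4, x=81/2, v=0 → d = 81/2
a_max = (9−0)/(3/4−0) = 12
max v = 18 over t∈[3/2,9/4] → v_max = 18
check: 18·(3/2+3/4) = 81/2 ✓

d=81/2 v_max=18 a_max=12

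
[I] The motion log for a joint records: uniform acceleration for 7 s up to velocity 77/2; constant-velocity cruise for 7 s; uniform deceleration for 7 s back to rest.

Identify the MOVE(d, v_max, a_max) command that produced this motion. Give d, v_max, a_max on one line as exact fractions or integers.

a_max = (77/2)/7 = 11/2
d_a = ½·77/2·7 = 539/4; d_c = 77/2·7 = 539/2
d = 2·539/4 + 539/2 = 539
t_c = 7 > 0 so v_max = 77/2

d=539 v_max=77/2 a_max=11/2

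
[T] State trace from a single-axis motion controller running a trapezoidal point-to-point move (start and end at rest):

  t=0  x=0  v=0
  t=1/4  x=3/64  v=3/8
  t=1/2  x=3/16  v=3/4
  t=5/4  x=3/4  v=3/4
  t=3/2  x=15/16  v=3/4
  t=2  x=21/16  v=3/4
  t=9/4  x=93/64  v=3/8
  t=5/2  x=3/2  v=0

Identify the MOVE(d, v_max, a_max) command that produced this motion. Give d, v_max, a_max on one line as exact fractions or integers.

d=3/2 v_max=3/4 a_max=3/2

final state: t=5/2, x=3/2, v=0 → d = 3/2
a_max = (3/8−0)/(1/4−0) = 3/2
max v = 3/4 over t∈[1/2,2] → v_max = 3/4
check: 3/4·(1/2+3/2) = 3/2 ✓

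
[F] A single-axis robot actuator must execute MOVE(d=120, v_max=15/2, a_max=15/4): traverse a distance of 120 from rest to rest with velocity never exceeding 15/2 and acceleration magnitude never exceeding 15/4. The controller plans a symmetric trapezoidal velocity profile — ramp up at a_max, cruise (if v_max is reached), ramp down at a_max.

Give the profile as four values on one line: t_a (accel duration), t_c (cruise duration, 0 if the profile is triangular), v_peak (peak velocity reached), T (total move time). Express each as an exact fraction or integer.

(v_max)²/a_max = (15/2)²/(15/4) = 15
120 ≥ 15 ⇒ cruise phase
t_a = (15/2)/(15/4) = 2; v_peak = 15/2
d_cruise = 120 − 15 = 105; t_c = 105/(15/2) = 14
T = 2·2 + 14 = 18

t_a=2 t_c=14 v_peak=15/2 T=18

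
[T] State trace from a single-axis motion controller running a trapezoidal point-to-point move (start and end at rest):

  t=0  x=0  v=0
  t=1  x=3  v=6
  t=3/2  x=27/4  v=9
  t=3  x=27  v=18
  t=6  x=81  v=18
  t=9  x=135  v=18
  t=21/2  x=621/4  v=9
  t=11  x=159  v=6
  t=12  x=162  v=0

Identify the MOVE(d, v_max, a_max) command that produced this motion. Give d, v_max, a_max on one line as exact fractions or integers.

d=162 v_max=18 a_max=6

final state: t=12, x=162, v=0 → d = 162
a_max = (6−0)/(1−0) = 6
max v = 18 over t∈[3,9] → v_max = 18
check: 18·(3+6) = 162 ✓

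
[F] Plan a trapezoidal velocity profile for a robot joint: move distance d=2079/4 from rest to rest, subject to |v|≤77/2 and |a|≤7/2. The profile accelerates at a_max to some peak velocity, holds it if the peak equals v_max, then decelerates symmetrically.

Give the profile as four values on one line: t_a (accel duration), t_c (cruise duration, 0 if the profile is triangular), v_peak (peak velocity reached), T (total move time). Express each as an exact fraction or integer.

(v_max)²/a_max = (77/2)²/(7/2) = 847/2
2079/4 ≥ 847/2 → trapezoidal
t_a = (77/2)/(7/2) = 11; v_peak = 77/2
d_cruise = 2079/4 − 847/2 = 385/4; t_c = (385/4)/(77/2) = 5/2
T = 2·11 + 5/2 = 49/2

t_a=11 t_c=5/2 v_peak=77/2 T=49/2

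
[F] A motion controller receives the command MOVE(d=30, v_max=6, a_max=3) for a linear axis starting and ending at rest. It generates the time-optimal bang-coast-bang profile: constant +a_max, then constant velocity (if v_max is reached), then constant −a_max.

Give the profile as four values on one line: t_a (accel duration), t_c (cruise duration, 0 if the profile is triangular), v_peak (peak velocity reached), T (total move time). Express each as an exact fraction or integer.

t_a=2 t_c=3 v_peak=6 T=7

vₘ²/aₘ = 6²/3 = 12
30 ≥ 12 ⇒ cruise phase
t_a = 6/3 = 2; v_peak = 6
d_cruise = 30 − 12 = 18; t_c = 18/6 = 3
T = 2·2 + 3 = 7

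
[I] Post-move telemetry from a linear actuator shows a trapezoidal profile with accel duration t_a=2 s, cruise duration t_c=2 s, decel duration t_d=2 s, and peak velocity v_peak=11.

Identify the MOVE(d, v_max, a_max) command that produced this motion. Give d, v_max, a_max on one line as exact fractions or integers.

d=44 v_max=11 a_max=11/2

a_max = 11/2
d_a = ½·11·2 = 11; d_c = 11·2 = 22
d = 2·11 + 22 = 44
t_c = 2 > 0 so v_max = 11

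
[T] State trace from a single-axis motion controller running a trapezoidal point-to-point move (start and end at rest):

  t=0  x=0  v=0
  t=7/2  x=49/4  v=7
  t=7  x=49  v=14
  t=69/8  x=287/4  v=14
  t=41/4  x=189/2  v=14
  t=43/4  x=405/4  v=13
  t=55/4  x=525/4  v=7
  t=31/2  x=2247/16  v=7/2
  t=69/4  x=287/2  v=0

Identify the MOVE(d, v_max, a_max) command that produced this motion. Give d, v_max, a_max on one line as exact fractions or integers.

d=287/2 v_max=14 a_max=2

final state: t=69/4, x=287/2, v=0 → d = 287/2
a_max = (7−0)/(7/2−0) = 2
max v = 14 over t∈[7,41/4] → v_max = 14
check: 14·(7+13/4) = 287/2 ✓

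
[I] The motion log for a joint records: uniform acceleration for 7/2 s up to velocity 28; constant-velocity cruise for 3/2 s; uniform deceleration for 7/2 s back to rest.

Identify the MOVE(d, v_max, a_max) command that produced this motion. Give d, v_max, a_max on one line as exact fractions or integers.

a_max = 28/(7/2) = 8
d_a = ½·28·7/2 = 49; d_c = 28·3/2 = 42
d = 2·49 + 42 = 140
t_c = 3/2 > 0 so v_max = 28

d=140 v_max=28 a_max=8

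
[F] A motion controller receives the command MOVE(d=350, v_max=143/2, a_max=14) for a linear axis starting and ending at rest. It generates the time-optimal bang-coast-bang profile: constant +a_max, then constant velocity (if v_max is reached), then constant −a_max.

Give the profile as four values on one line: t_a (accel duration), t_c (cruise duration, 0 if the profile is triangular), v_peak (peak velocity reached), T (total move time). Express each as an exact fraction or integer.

t_a=5 t_c=0 v_peak=70 T=10

vₘ²/aₘ = (143/2)²/14 = 20449/56
350 < 20449/56 ⇒ no cruise
v_peak = √(350·14) = √4900 = 70
t_a = 70/14 = 5; t_c = 0
T = 2·5 = 10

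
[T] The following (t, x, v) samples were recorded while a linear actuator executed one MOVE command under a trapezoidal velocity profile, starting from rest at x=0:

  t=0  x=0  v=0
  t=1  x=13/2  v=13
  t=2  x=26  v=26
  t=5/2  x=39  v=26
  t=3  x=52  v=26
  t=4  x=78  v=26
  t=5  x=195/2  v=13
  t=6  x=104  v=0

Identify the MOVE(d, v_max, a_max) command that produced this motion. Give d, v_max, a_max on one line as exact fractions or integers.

final state: t=6, x=104, v=0 → d = 104
a_max = (13−0)/(1−0) = 13
max v = 26 over t∈[2,4] → v_max = 26
check: 26·(2+2) = 104 ✓

d=104 v_max=26 a_max=13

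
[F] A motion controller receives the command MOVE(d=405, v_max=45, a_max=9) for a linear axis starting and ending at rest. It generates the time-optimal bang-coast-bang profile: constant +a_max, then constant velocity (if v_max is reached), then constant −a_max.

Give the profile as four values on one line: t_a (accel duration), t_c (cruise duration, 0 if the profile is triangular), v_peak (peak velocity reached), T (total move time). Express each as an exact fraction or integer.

t_a=5 t_c=4 v_peak=45 T=14

v_max²/a_max = 45²/9 = 225
405 ≥ 225 → trapezoidal
t_a = 45/9 = 5; v_peak = 45
d_cruise = 405 − 225 = 180; t_c = 180/45 = 4
T = 2·5 + 4 = 14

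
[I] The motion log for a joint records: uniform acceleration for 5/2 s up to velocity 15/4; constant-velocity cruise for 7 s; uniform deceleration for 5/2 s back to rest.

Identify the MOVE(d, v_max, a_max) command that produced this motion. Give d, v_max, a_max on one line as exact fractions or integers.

d=285/8 v_max=15/4 a_max=3/2

a_max = (15/4)/(5/2) = 3/2
d_a = ½·15/4·5/2 = 75/16; d_c = 15/4·7 = 105/4
d = 2·75/16 + 105/4 = 285/8
t_c = 7 > 0 so v_max = 15/4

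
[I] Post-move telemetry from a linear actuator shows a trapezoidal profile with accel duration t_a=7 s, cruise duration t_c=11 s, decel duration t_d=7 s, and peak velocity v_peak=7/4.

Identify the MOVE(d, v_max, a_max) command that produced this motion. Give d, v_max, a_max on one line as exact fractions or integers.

d=63/2 v_max=7/4 a_max=1/4

a_max = (7/4)/7 = 1/4
d_a = ½·7/4·7 = 49/8; d_c = 7/4·11 = 77/4
d = 2·49/8 + 77/4 = 63/2
t_c = 11 > 0 so v_max = 7/4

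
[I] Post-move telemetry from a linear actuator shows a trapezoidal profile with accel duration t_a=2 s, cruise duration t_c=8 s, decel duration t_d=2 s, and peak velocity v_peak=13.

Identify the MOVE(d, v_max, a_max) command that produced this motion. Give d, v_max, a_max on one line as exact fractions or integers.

d=130 v_max=13 a_max=13/2

a_max = 13/2
d_a = ½·13·2 = 13; d_c = 13·8 = 104
d = 2·13 + 104 = 130
t_c = 8 > 0 so v_max = 13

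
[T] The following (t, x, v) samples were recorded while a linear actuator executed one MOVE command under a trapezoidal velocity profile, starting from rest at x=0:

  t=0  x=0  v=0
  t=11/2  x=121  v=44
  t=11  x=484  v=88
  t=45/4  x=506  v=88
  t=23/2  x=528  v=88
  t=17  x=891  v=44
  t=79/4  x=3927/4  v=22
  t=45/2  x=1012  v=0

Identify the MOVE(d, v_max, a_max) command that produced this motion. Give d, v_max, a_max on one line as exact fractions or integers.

final state: t=45/2, x=1012, v=0 → d = 1012
a_max = (44−0)/(11/2−0) = 8
max v = 88 over t∈[11,23/2] → v_max = 88
check: 88·(11+1/2) = 1012 ✓

d=1012 v_max=88 a_max=8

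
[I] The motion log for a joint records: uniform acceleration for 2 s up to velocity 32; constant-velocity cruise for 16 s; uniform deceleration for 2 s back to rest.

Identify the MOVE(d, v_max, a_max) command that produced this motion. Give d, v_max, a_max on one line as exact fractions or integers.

d=576 v_max=32 a_max=16

a_max = 32/2 = 16
d_a = ½·32·2 = 32; d_c = 32·16 = 512
d = 2·32 + 512 = 576
t_c = 16 > 0 → v_max = v_peak = 32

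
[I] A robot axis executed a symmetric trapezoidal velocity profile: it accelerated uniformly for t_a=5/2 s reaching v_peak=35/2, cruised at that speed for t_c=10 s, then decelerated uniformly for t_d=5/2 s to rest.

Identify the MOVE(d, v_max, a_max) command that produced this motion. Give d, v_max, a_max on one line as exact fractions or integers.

a_max = (35/2)/(5/2) = 7
d_a = ½·35/2·5/2 = 175/8; d_c = 35/2·10 = 175
d = 2·175/8 + 175 = 875/4
t_c = 10 > 0 → v_max = v_peak = 35/2

d=875/4 v_max=35/2 a_max=7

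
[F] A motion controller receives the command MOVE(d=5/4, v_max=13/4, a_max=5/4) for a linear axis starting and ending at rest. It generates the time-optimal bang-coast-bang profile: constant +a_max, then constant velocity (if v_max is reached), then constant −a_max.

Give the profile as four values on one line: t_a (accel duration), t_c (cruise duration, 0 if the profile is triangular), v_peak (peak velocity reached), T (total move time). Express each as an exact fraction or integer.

t_a=1 t_c=0 v_peak=5/4 T=2

v_max²/a_max = (13/4)²/(5/4) = 169/20
5/4 < 169/20 so t_c = 0
v_peak = √(5/4·5/4) = √(25/16) = 5/4
t_a = (5/4)/(5/4) = 1; t_c = 0
T = 2·1 = 2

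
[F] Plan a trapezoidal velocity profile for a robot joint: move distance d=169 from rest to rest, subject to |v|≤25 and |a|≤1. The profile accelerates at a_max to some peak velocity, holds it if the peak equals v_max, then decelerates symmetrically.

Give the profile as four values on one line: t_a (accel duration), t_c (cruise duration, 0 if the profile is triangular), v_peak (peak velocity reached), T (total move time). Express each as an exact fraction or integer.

v_max²/a_max = 25²/1 = 625
169 < 625 → triangular
v_peak = √(169·1) = √169 = 13
t_a = 13/1 = 13; t_c = 0
T = 2·13 = 26

t_a=13 t_c=0 v_peak=13 T=26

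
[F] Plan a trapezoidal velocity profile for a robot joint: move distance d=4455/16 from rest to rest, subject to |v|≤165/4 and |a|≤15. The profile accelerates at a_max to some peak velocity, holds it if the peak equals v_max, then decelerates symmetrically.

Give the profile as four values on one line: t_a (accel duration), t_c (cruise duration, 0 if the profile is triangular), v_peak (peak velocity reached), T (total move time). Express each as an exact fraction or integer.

t_a=11/4 t_c=4 v_peak=165/4 T=19/2

vₘ²/aₘ = (165/4)²/15 = 1815/16
4455/16 ≥ 1815/16 ⇒ cruise phase
t_a = (165/4)/15 = 11/4; v_peak = 165/4
d_cruise = 4455/16 − 1815/16 = 165; t_c = 165/(165/4) = 4
T = 2·11/4 + 4 = 19/2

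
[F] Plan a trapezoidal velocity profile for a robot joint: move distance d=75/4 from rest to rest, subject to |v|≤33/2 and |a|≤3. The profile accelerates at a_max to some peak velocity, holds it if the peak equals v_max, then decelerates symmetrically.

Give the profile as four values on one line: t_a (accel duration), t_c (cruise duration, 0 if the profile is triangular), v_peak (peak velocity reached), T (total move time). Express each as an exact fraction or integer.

t_a=5/2 t_c=0 v_peak=15/2 T=5

vₘ²/aₘ = (33/2)²/3 = 363/4
75/4 < 363/4 so t_c = 0
v_peak = √(75/4·3) = √(225/4) = 15/2
t_a = (15/2)/3 = 5/2; t_c = 0
T = 2·5/2 = 5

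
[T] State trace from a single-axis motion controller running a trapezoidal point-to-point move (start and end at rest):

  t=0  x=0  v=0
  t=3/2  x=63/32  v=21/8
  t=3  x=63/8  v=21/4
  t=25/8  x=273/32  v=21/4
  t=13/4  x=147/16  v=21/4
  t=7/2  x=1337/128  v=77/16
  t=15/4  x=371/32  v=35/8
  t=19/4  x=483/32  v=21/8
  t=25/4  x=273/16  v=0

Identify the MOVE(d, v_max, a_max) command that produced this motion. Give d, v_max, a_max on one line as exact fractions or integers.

final state: t=25/4, x=273/16, v=0 → d = 273/16
a_max = (21/8−0)/(3/2−0) = 7/4
max v = 21/4 over t∈[3,13/4] → v_max = 21/4
check: 21/4·(3+1/4) = 273/16 ✓

d=273/16 v_max=21/4 a_max=7/4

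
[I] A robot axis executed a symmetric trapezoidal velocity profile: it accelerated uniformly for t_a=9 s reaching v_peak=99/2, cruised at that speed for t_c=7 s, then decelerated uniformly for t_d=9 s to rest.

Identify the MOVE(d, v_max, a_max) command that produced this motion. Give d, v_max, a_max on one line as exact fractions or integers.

d=792 v_max=99/2 a_max=11/2

a_max = (99/2)/9 = 11/2
d_a = ½·99/2·9 = 891/4; d_c = 99/2·7 = 693/2
d = 2·891/4 + 693/2 = 792
t_c = 7 > 0 ⇒ limit active, v_max = 99/2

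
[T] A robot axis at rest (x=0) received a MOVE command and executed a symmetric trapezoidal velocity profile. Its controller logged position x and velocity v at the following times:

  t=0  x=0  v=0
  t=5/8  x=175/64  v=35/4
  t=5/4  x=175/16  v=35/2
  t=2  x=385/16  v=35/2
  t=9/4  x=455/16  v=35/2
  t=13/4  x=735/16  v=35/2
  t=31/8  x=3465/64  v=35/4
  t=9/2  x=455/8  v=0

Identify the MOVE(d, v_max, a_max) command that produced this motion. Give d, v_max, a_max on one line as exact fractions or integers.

final state: t=9/2, x=455/8, v=0 → d = 455/8
a_max = (35/4−0)/(5/8−0) = 14
max v = 35/2 over t∈[5/4,13/4] → v_max = 35/2
check: 35/2·(5/4+2) = 455/8 ✓

d=455/8 v_max=35/2 a_max=14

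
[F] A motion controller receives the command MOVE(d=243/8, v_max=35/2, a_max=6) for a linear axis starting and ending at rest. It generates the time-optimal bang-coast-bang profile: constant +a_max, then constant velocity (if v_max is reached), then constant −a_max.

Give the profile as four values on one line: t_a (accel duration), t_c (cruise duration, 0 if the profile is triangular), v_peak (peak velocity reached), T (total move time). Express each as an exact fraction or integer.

t_a=9/4 t_c=0 v_peak=27/2 T=9/2

vₘ²/aₘ = (35/2)²/6 = 1225/24
243/8 < 1225/24 → triangular
v_peak = √(243/8·6) = √(729/4) = 27/2
t_a = (27/2)/6 = 9/4; t_c = 0
T = 2·9/4 = 9/2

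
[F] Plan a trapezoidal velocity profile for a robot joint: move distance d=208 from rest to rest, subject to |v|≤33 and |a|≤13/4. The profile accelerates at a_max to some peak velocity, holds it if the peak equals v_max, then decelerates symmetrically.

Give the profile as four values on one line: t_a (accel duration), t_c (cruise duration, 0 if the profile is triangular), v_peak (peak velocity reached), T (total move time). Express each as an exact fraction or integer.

(v_max)²/a_max = 33²/(13/4) = 4356/13
208 < 4356/13 so t_c = 0
v_peak = √(208·13/4) = √676 = 26
t_a = 26/(13/4) = 8; t_c = 0
T = 2·8 = 16

t_a=8 t_c=0 v_peak=26 T=16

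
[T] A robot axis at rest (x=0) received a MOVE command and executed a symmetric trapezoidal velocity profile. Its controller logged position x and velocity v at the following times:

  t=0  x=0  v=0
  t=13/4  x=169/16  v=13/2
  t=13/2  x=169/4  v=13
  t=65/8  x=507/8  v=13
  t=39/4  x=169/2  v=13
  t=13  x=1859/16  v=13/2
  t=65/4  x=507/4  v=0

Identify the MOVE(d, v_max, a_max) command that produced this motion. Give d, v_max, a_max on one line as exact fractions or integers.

final state: t=65/4, x=507/4, v=0 → d = 507/4
a_max = (13/2−0)/(13/4−0) = 2
max v = 13 over t∈[13/2,39/4] → v_max = 13
check: 13·(13/2+13/4) = 507/4 ✓

d=507/4 v_max=13 a_max=2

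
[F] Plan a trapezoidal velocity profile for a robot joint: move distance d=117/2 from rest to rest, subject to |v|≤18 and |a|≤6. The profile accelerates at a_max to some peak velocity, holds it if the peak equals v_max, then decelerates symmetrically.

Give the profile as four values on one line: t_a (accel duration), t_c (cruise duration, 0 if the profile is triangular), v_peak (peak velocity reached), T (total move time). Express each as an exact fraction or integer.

t_a=3 t_c=1/4 v_peak=18 T=25/4

v_max²/a_max = 18²/6 = 54
117/2 ≥ 54 ⇒ cruise phase
t_a = 18/6 = 3; v_peak = 18
d_cruise = 117/2 − 54 = 9/2; t_c = (9/2)/18 = 1/4
T = 2·3 + 1/4 = 25/4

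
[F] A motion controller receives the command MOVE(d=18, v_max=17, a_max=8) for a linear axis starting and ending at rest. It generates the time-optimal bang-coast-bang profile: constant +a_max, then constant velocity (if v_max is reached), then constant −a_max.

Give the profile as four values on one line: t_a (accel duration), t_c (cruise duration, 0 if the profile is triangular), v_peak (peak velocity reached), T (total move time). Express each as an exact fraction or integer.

(v_max)²/a_max = 17²/8 = 289/8
18 < 289/8 so t_c = 0
v_peak = √(18·8) = √144 = 12
t_a = 12/8 = 3/2; t_c = 0
T = 2·3/2 = 3

t_a=3/2 t_c=0 v_peak=12 T=3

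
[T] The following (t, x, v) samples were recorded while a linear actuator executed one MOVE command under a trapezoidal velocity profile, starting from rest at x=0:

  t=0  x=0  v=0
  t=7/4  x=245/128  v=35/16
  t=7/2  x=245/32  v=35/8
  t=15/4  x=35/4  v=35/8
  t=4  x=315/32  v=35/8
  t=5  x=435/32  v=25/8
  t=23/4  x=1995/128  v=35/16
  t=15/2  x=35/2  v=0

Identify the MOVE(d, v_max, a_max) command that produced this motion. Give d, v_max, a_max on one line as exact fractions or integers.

final state: t=15/2, x=35/2, v=0 → d = 35/2
a_max = (35/16−0)/(7/4−0) = 5/4
max v = 35/8 over t∈[7/2,4] → v_max = 35/8
check: 35/8·(7/2+1/2) = 35/2 ✓

d=35/2 v_max=35/8 a_max=5/4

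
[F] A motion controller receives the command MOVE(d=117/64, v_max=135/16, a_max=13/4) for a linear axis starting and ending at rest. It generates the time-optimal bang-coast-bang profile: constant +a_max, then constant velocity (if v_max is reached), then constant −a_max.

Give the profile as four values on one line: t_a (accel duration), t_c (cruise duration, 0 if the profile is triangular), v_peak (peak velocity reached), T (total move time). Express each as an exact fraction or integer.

t_a=3/4 t_c=0 v_peak=39/16 T=3/2

vₘ²/aₘ = (135/16)²/(13/4) = 18225/832
117/64 < 18225/832 ⇒ no cruise
v_peak = √(117/64·13/4) = √(1521/256) = 39/16
t_a = (39/16)/(13/4) = 3/4; t_c = 0
T = 2·3/4 = 3/2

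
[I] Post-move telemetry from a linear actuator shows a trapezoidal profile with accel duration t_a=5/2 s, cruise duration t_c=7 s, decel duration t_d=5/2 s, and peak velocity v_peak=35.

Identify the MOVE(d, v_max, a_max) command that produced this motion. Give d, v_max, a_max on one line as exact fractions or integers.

a_max = 35/(5/2) = 14
d_a = ½·35·5/2 = 175/4; d_c = 35·7 = 245
d = 2·175/4 + 245 = 665/2
t_c = 7 > 0 ⇒ limit active, v_max = 35

d=665/2 v_max=35 a_max=14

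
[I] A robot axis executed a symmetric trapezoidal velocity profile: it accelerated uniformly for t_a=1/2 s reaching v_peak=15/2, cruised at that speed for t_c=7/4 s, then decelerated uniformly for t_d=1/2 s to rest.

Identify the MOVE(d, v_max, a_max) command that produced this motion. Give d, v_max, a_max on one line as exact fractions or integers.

a_max = (15/2)/(1/2) = 15
d_a = ½·15/2·1/2 = 15/8; d_c = 15/2·7/4 = 105/8
d = 2·15/8 + 105/8 = 135/8
t_c = 7/4 > 0 so v_max = 15/2

d=135/8 v_max=15/2 a_max=15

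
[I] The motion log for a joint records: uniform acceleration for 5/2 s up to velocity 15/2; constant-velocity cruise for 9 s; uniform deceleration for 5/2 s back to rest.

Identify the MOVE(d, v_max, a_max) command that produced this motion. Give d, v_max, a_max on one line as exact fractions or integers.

a_max = (15/2)/(5/2) = 3
d_a = ½·15/2·5/2 = 75/8; d_c = 15/2·9 = 135/2
d = 2·75/8 + 135/2 = 345/4
t_c = 9 > 0 so v_max = 15/2

d=345/4 v_max=15/2 a_max=3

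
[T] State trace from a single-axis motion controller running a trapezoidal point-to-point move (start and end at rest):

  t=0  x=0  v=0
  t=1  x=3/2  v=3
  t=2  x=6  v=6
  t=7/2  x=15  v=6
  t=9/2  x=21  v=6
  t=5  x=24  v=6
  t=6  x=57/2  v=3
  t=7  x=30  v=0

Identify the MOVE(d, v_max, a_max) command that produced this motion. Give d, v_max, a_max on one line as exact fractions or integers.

d=30 v_max=6 a_max=3

final state: t=7, x=30, v=0 → d = 30
a_max = (3−0)/(1−0) = 3
max v = 6 over t∈[2,5] → v_max = 6
check: 6·(2+3) = 30 ✓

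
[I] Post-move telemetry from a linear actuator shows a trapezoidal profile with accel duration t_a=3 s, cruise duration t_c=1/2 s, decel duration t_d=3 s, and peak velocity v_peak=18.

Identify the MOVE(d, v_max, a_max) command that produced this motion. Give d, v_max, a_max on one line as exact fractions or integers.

a_max = 18/3 = 6
d_a = ½·18·3 = 27; d_c = 18·1/2 = 9
d = 2·27 + 9 = 63
t_c = 1/2 > 0 → v_max = v_peak = 18

d=63 v_max=18 a_max=6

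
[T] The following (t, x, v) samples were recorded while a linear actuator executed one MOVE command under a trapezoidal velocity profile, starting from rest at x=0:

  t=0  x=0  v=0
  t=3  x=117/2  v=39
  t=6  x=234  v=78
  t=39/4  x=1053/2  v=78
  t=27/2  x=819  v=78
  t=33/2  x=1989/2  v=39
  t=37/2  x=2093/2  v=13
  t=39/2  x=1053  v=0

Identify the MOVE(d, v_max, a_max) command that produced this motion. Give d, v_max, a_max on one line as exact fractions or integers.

final state: t=39/2, x=1053, v=0 → d = 1053
a_max = (39−0)/(3−0) = 13
max v = 78 over t∈[6,27/2] → v_max = 78
check: 78·(6+15/2) = 1053 ✓

d=1053 v_max=78 a_max=13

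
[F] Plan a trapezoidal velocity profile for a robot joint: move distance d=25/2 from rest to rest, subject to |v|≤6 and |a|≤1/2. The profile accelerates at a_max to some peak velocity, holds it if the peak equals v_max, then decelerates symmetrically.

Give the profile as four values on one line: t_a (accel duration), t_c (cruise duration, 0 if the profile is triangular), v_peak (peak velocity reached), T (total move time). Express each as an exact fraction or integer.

v_max²/a_max = 6²/(1/2) = 72
25/2 < 72 → triangular
v_peak = √(25/2·1/2) = √(25/4) = 5/2
t_a = (5/2)/(1/2) = 5; t_c = 0
T = 2·5 = 10

t_a=5 t_c=0 v_peak=5/2 T=10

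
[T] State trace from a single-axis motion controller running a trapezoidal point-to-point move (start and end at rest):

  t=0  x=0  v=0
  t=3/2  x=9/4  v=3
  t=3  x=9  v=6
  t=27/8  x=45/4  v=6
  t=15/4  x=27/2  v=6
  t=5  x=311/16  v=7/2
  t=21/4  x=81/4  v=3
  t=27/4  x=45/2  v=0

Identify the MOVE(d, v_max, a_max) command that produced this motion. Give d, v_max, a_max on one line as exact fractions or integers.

final state: t=27/4, x=45/2, v=0 → d = 45/2
a_max = (3−0)/(3/2−0) = 2
max v = 6 over t∈[3,15/4] → v_max = 6
check: 6·(3+3/4) = 45/2 ✓

d=45/2 v_max=6 a_max=2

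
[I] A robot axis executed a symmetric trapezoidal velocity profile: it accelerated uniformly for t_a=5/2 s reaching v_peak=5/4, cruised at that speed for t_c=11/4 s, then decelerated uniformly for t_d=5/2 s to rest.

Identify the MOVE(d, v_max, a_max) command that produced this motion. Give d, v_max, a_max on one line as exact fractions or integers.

a_max = (5/4)/(5/2) = 1/2
d_a = ½·5/4·5/2 = 25/16; d_c = 5/4·11/4 = 55/16
d = 2·25/16 + 55/16 = 105/16
t_c = 11/4 > 0 → v_max = v_peak = 5/4

d=105/16 v_max=5/4 a_max=1/2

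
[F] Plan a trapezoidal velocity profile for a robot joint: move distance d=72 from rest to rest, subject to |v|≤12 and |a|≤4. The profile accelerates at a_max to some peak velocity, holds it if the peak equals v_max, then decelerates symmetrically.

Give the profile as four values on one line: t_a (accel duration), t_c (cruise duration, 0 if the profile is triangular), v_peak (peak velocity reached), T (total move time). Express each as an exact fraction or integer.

t_a=3 t_c=3 v_peak=12 T=9

vₘ²/aₘ = 12²/4 = 36
72 ≥ 36 ⇒ cruise phase
t_a = 12/4 = 3; v_peak = 12
d_cruise = 72 − 36 = 36; t_c = 36/12 = 3
T = 2·3 + 3 = 9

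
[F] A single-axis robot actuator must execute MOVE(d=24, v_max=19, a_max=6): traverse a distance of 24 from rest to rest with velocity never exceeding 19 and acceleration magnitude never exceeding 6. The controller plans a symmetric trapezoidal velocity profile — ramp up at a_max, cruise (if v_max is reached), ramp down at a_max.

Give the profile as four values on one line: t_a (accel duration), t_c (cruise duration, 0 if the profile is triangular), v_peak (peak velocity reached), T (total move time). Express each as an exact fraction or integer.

vₘ²/aₘ = 19²/6 = 361/6
24 < 361/6 → triangular
v_peak = √(24·6) = √144 = 12
t_a = 12/6 = 2; t_c = 0
T = 2·2 = 4

t_a=2 t_c=0 v_peak=12 T=4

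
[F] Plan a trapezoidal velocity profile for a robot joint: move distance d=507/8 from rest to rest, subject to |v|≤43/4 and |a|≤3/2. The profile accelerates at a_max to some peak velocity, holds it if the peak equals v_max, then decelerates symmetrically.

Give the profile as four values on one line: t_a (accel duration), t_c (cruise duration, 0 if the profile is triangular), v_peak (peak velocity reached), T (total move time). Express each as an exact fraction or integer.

t_a=13/2 t_c=0 v_peak=39/4 T=13

v_max²/a_max = (43/4)²/(3/2) = 1849/24
507/8 < 1849/24 → triangular
v_peak = √(507/8·3/2) = √(1521/16) = 39/4
t_a = (39/4)/(3/2) = 13/2; t_c = 0
T = 2·13/2 = 13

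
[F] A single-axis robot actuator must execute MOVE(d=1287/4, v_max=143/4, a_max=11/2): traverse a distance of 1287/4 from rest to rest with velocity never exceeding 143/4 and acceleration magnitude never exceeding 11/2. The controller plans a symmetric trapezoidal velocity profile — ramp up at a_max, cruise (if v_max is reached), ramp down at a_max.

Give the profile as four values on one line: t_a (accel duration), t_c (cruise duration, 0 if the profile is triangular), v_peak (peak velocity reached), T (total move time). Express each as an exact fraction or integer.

(v_max)²/a_max = (143/4)²/(11/2) = 1859/8
1287/4 ≥ 1859/8 → trapezoidal
t_a = (143/4)/(11/2) = 13/2; v_peak = 143/4
d_cruise = 1287/4 − 1859/8 = 715/8; t_c = (715/8)/(143/4) = 5/2
T = 2·13/2 + 5/2 = 31/2

t_a=13/2 t_c=5/2 v_peak=143/4 T=31/2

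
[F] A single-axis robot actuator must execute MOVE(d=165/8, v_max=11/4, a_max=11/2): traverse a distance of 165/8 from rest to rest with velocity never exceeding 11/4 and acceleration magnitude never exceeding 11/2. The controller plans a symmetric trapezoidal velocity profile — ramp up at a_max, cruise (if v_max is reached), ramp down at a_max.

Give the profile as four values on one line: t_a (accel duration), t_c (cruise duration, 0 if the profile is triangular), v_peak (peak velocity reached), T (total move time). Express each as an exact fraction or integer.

t_a=1/2 t_c=7 v_peak=11/4 T=8

v_max²/a_max = (11/4)²/(11/2) = 11/8
165/8 ≥ 11/8 ⇒ cruise phase
t_a = (11/4)/(11/2) = 1/2; v_peak = 11/4
d_cruise = 165/8 − 11/8 = 77/4; t_c = (77/4)/(11/4) = 7
T = 2·1/2 + 7 = 8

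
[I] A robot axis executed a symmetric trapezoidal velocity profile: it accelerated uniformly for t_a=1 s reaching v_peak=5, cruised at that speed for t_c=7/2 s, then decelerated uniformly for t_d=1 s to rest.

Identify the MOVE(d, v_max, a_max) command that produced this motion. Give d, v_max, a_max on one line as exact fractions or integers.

a_max = 5/1 = 5
d_a = ½·5·1 = 5/2; d_c = 5·7/2 = 35/2
d = 2·5/2 + 35/2 = 45/2
t_c = 7/2 > 0 so v_max = 5

d=45/2 v_max=5 a_max=5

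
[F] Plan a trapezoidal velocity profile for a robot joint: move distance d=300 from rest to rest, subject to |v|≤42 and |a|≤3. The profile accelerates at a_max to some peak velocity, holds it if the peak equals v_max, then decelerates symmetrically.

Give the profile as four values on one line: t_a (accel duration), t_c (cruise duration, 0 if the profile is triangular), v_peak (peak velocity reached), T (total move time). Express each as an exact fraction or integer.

t_a=10 t_c=0 v_peak=30 T=20

(v_max)²/a_max = 42²/3 = 588
300 < 588 ⇒ no cruise
v_peak = √(300·3) = √900 = 30
t_a = 30/3 = 10; t_c = 0
T = 2·10 = 20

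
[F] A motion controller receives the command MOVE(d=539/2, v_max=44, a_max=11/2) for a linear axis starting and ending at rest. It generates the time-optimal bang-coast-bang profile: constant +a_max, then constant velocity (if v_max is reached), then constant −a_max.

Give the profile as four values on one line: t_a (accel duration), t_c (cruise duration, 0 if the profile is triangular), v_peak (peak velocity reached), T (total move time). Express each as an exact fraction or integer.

(v_max)²/a_max = 44²/(11/2) = 352
539/2 < 352 → triangular
v_peak = √(539/2·11/2) = √(5929/4) = 77/2
t_a = (77/2)/(11/2) = 7; t_c = 0
T = 2·7 = 14

t_a=7 t_c=0 v_peak=77/2 T=14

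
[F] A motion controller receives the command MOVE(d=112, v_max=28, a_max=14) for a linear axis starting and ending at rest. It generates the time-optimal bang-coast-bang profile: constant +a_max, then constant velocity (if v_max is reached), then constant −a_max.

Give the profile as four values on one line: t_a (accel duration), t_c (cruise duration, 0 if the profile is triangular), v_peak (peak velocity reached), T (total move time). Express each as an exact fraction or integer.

v_max²/a_max = 28²/14 = 56
112 ≥ 56 so v_max reached
t_a = 28/14 = 2; v_peak = 28
d_cruise = 112 − 56 = 56; t_c = 56/28 = 2
T = 2·2 + 2 = 6

t_a=2 t_c=2 v_peak=28 T=6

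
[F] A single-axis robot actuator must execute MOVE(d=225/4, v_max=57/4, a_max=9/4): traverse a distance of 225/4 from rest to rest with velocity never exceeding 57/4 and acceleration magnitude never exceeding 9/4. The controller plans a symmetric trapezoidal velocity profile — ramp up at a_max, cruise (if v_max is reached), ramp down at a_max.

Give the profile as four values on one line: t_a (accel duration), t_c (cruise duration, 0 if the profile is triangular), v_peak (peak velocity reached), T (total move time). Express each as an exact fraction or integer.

t_a=5 t_c=0 v_peak=45/4 T=10

vₘ²/aₘ = (57/4)²/(9/4) = 361/4
225/4 < 361/4 so t_c = 0
v_peak = √(225/4·9/4) = √(2025/16) = 45/4
t_a = (45/4)/(9/4) = 5; t_c = 0
T = 2·5 = 10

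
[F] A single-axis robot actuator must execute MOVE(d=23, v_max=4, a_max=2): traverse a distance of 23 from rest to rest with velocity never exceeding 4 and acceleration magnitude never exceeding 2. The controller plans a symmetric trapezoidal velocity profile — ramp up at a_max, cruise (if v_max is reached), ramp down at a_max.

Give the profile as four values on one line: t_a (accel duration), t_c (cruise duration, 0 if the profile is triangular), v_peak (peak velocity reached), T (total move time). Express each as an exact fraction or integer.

t_a=2 t_c=15/4 v_peak=4 T=31/4

vₘ²/aₘ = 4²/2 = 8
23 ≥ 8 ⇒ cruise phase
t_a = 4/2 = 2; v_peak = 4
d_cruise = 23 − 8 = 15; t_c = 15/4
T = 2·2 + 15/4 = 31/4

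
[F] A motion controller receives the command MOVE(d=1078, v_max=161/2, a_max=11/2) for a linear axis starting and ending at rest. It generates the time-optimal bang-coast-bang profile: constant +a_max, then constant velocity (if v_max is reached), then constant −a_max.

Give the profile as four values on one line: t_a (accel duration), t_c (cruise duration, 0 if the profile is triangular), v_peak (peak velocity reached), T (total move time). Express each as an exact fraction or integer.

t_a=14 t_c=0 v_peak=77 T=28

(v_max)²/a_max = (161/2)²/(11/2) = 25921/22
1078 < 25921/22 ⇒ no cruise
v_peak = √(1078·11/2) = √5929 = 77
t_a = 77/(11/2) = 14; t_c = 0
T = 2·14 = 28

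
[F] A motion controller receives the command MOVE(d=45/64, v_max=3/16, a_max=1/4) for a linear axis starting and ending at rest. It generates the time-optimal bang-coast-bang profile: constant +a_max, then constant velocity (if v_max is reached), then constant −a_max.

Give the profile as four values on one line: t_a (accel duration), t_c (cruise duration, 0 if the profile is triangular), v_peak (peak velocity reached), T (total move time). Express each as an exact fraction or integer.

vₘ²/aₘ = (3/16)²/(1/4) = 9/64
45/64 ≥ 9/64 → trapezoidal
t_a = (3/16)/(1/4) = 3/4; v_peak = 3/16
d_cruise = 45/64 − 9/64 = 9/16; t_c = (9/16)/(3/16) = 3
T = 2·3/4 + 3 = 9/2

t_a=3/4 t_c=3 v_peak=3/16 T=9/2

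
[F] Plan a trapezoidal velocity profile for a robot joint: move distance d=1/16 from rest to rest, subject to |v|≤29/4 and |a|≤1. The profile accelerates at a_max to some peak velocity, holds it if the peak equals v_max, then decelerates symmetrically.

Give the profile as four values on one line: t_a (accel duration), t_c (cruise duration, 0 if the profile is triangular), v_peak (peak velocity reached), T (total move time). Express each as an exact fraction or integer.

vₘ²/aₘ = (29/4)²/1 = 841/16
1/16 < 841/16 ⇒ no cruise
v_peak = √(1/16·1) = √(1/16) = 1/4
t_a = (1/4)/1 = 1/4; t_c = 0
T = 2·1/4 = 1/2

t_a=1/4 t_c=0 v_peak=1/4 T=1/2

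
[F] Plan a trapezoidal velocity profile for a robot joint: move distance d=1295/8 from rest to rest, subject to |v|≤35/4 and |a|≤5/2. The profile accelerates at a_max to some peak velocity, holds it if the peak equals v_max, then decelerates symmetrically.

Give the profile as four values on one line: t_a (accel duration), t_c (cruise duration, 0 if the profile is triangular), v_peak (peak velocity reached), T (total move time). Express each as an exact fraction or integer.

(v_max)²/a_max = (35/4)²/(5/2) = 245/8
1295/8 ≥ 245/8 so v_max reached
t_a = (35/4)/(5/2) = 7/2; v_peak = 35/4
d_cruise = 1295/8 − 245/8 = 525/4; t_c = (525/4)/(35/4) = 15
T = 2·7/2 + 15 = 22

t_a=7/2 t_c=15 v_peak=35/4 T=22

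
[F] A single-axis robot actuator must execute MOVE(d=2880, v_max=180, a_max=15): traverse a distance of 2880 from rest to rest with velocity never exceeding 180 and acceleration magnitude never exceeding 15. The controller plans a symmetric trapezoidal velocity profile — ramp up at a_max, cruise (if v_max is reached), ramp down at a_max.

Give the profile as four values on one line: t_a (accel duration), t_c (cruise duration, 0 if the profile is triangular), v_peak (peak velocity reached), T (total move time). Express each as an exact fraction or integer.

t_a=12 t_c=4 v_peak=180 T=28

v_max²/a_max = 180²/15 = 2160
2880 ≥ 2160 so v_max reached
t_a = 180/15 = 12; v_peak = 180
d_cruise = 2880 − 2160 = 720; t_c = 720/180 = 4
T = 2·12 + 4 = 28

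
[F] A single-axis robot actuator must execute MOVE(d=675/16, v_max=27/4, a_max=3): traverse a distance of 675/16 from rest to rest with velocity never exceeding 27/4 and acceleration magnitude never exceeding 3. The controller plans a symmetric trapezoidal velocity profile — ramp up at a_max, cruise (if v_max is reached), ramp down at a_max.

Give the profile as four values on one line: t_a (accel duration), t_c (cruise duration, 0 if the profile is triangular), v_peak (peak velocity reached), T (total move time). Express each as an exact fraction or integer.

t_a=9/4 t_c=4 v_peak=27/4 T=17/2

vₘ²/aₘ = (27/4)²/3 = 243/16
675/16 ≥ 243/16 → trapezoidal
t_a = (27/4)/3 = 9/4; v_peak = 27/4
d_cruise = 675/16 − 243/16 = 27; t_c = 27/(27/4) = 4
T = 2·9/4 + 4 = 17/2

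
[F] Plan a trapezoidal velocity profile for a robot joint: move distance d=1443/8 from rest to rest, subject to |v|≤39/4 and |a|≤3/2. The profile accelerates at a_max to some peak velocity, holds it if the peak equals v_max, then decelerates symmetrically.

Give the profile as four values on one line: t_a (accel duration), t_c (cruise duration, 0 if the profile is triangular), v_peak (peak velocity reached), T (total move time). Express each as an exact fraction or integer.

(v_max)²/a_max = (39/4)²/(3/2) = 507/8
1443/8 ≥ 507/8 so v_max reached
t_a = (39/4)/(3/2) = 13/2; v_peak = 39/4
d_cruise = 1443/8 − 507/8 = 117; t_c = 117/(39/4) = 12
T = 2·13/2 + 12 = 25

t_a=13/2 t_c=12 v_peak=39/4 T=25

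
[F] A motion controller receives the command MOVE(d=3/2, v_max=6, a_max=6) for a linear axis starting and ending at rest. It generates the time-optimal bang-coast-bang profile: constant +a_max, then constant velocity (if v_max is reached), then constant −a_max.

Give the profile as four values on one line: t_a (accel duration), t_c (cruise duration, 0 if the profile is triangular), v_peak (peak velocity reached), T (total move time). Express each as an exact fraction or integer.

vₘ²/aₘ = 6²/6 = 6
3/2 < 6 so t_c = 0
v_peak = √(3/2·6) = √9 = 3
t_a = 3/6 = 1/2; t_c = 0
T = 2·1/2 = 1

t_a=1/2 t_c=0 v_peak=3 T=1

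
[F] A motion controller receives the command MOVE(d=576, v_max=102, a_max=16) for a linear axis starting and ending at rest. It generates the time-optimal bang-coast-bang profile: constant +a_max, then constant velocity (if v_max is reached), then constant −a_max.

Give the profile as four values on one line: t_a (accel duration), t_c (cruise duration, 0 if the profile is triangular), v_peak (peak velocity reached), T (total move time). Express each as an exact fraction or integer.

v_max²/a_max = 102²/16 = 2601/4
576 < 2601/4 → triangular
v_peak = √(576·16) = √9216 = 96
t_a = 96/16 = 6; t_c = 0
T = 2·6 = 12

t_a=6 t_c=0 v_peak=96 T=12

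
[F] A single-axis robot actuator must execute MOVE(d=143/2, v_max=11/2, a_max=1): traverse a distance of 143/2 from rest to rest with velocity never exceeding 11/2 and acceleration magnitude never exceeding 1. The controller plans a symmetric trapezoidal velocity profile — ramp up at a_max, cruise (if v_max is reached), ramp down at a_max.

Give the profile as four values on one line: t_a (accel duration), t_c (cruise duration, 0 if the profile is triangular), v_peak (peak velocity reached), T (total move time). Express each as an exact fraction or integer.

t_a=11/2 t_c=15/2 v_peak=11/2 T=37/2

v_max²/a_max = (11/2)²/1 = 121/4
143/2 ≥ 121/4 → trapezoidal
t_a = (11/2)/1 = 11/2; v_peak = 11/2
d_cruise = 143/2 − 121/4 = 165/4; t_c = (165/4)/(11/2) = 15/2
T = 2·11/2 + 15/2 = 37/2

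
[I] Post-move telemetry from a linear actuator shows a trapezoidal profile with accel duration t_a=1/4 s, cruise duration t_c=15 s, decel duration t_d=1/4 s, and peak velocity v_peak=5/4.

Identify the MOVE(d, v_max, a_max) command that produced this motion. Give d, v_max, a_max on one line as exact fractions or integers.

a_max = (5/4)/(1/4) = 5
d_a = ½·5/4·1/4 = 5/32; d_c = 5/4·15 = 75/4
d = 2·5/32 + 75/4 = 305/16
t_c = 15 > 0 → v_max = v_peak = 5/4

d=305/16 v_max=5/4 a_max=5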